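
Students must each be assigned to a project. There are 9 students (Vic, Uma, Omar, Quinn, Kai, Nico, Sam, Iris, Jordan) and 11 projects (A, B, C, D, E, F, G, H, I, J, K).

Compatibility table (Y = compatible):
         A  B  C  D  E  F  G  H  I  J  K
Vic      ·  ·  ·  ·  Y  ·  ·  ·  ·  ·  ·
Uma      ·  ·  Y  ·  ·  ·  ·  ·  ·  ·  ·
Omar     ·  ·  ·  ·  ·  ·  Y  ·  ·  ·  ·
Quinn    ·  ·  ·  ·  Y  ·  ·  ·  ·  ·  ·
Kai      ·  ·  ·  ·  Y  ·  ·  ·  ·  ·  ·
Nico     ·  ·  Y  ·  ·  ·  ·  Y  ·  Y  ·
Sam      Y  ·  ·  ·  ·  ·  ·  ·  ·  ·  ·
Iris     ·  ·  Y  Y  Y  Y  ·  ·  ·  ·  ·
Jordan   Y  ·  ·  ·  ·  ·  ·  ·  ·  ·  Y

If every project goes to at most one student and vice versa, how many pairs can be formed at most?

7

One maximum matching: Vic–E, Uma–C, Omar–G, Nico–J, Sam–A, Iris–D, Jordan–K.
The set {Vic, Quinn, Kai} has only 1 neighbour ({E}), so by Hall's theorem at most 7 of the 9 students can be matched.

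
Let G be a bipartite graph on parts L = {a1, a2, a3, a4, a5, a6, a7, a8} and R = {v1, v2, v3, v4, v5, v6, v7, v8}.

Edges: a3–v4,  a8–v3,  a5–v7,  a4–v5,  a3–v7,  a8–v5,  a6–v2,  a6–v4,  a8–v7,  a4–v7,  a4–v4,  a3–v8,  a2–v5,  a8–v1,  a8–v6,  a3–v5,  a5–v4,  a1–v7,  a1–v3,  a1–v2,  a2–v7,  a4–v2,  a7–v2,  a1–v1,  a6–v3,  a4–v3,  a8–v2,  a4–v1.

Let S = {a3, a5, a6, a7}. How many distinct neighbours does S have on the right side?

The union of neighbours of {a3, a5, a6, a7} is {v2, v3, v4, v5, v7, v8}, which has 6 elements.
Since |N(S)| = 6 ≥ |S| = 4, Hall's condition holds for this subset.

6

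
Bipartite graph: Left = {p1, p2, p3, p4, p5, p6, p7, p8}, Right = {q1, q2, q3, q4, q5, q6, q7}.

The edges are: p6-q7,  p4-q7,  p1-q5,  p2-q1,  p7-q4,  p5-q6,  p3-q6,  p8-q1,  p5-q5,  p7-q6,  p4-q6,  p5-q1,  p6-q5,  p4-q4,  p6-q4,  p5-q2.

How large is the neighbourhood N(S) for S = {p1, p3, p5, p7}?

The union of neighbours of {p1, p3, p5, p7} is {q1, q2, q4, q5, q6}, which has 5 elements.
Since |N(S)| = 5 ≥ |S| = 4, Hall's condition holds for this subset.

5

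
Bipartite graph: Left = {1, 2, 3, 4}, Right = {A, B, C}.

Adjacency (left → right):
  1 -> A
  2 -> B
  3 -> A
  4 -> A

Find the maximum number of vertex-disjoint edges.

2

For example, pair 1-A, 2-B.
The set {1, 3, 4} has only 1 neighbour ({A}), so by Hall's theorem at most 2 of the 4 left vertices can be matched.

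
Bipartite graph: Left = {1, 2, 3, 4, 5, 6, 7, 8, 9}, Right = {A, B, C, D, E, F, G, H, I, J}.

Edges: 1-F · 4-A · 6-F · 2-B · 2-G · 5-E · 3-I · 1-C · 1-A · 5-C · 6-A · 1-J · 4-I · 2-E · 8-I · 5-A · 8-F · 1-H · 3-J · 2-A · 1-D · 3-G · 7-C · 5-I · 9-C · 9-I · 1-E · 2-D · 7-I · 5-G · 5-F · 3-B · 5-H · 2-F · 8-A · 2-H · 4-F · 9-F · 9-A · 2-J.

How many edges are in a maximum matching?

A valid assignment of size 8: 1→J, 2→G, 3→B, 4→F, 5→E, 6→A, 7→C, 8→I.
The set {4, 6, 7, 8, 9} has only 4 neighbours ({A, C, F, I}), so by Hall's theorem at most 8 of the 9 left vertices can be matched.

8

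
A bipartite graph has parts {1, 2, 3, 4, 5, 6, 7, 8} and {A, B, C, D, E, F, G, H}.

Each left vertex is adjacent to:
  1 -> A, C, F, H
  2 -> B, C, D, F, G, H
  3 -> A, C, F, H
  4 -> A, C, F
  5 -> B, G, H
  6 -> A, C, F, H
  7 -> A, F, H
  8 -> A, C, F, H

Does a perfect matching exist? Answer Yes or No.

The set {1, 3, 4, 6, 7, 8} has only 4 neighbours ({A, C, F, H}), so by Hall's theorem at most 6 of the 8 left vertices can be matched.
Hence no matching covers every left vertex.

No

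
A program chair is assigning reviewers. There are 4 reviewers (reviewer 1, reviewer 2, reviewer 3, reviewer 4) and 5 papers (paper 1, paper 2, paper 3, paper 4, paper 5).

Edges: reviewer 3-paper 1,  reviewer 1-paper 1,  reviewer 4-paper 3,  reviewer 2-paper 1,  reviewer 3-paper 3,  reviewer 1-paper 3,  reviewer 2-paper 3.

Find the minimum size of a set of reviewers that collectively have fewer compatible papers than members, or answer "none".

3

Take S = {reviewer 1, reviewer 2, reviewer 3}. Its neighbourhood is {paper 1, paper 3}, so |N(S)| = 2 < |S| = 3.
Every subset of size less than 3 has at least as many neighbours as members, so 3 is the minimum.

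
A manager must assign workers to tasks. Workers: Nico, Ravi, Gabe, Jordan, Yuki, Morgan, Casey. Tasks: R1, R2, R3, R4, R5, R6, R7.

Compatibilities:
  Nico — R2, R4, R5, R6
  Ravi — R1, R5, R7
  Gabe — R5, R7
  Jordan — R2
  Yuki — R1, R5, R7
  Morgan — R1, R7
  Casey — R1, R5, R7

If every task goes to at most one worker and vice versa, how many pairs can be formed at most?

For example, pair Nico–R4, Ravi–R1, Gabe–R5, Jordan–R2, Yuki–R7.
The set {Ravi, Gabe, Yuki, Morgan, Casey} has only 3 neighbours ({R1, R5, R7}), so by Hall's theorem at most 5 of the 7 workers can be matched.

5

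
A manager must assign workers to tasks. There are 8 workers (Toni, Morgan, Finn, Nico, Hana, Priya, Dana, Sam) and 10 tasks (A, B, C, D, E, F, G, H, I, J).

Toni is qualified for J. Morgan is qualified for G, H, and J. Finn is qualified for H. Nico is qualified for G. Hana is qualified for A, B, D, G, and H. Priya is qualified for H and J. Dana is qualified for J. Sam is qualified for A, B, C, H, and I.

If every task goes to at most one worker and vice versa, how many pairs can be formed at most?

A valid assignment of size 5: Toni-J, Morgan-G, Finn-H, Hana-B, Sam-A.
The set {Toni, Morgan, Finn, Nico, Priya, Dana} has only 3 neighbours ({G, H, J}), so by Hall's theorem at most 5 of the 8 workers can be matched.

5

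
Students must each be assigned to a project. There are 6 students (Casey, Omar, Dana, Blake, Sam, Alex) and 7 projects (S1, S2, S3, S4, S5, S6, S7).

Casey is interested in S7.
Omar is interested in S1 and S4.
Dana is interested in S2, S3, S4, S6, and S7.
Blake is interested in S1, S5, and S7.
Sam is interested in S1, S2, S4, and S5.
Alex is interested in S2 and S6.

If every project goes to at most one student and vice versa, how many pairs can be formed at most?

6

One maximum matching: Casey–S7, Omar–S1, Dana–S6, Blake–S5, Sam–S4, Alex–S2.
All 6 students are matched, so no larger matching exists.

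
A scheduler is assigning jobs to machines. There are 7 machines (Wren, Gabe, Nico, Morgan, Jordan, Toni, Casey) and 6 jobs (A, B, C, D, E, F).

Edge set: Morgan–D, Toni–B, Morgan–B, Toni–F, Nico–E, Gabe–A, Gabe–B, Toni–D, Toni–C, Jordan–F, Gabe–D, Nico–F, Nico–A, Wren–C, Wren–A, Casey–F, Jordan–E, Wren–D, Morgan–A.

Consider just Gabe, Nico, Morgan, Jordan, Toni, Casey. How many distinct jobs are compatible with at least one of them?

6

The union of neighbours of {Gabe, Nico, Morgan, Jordan, Toni, Casey} is {A, B, C, D, E, F}, which has 6 elements.
Since |N(S)| = 6 ≥ |S| = 6, Hall's condition holds for this subset.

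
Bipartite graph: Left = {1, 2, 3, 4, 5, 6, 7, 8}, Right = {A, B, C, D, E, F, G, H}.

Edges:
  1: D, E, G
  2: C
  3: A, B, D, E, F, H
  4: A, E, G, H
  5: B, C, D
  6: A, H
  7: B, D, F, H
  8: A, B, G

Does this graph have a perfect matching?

For example, pair 1–E, 2–C, 3–A, 4–G, 5–D, 6–H, 7–F, 8–B.
All 8 left vertices are covered.

Yes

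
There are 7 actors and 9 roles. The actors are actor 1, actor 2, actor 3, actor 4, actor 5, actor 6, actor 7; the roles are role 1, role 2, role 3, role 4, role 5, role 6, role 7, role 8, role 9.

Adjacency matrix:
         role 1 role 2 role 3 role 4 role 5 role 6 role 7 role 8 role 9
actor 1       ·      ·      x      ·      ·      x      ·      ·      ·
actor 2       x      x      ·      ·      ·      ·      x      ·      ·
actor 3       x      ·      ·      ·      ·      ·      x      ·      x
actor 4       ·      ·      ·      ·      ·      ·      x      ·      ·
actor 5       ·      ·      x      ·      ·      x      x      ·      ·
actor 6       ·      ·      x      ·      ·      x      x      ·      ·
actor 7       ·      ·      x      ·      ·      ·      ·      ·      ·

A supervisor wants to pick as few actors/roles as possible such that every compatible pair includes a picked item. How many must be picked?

The 5 edges actor 1–role 6, actor 2–role 2, actor 3–role 1, actor 4–role 7, actor 5–role 3 form a matching, so any vertex cover needs at least 5 vertices (one per matched edge).
Conversely {actor 2, actor 3, role 3, role 6, role 7} meets every edge and has exactly 5 vertices, so 5 is optimal.

5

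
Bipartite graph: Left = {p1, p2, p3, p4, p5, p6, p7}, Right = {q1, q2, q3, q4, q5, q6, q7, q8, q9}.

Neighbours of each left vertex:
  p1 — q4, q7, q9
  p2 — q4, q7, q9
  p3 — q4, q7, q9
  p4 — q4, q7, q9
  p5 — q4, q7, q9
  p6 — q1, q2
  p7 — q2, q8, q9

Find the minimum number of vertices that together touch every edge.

5

{p6, p7, q4, q7, q9} is a vertex cover of size 5: every edge has an endpoint in this set.
No smaller cover exists because p1–q4, p2–q9, p3–q7, p6–q2, p7–q8 is a matching of size 5, and a cover must include an endpoint of each of these disjoint edges (König's theorem).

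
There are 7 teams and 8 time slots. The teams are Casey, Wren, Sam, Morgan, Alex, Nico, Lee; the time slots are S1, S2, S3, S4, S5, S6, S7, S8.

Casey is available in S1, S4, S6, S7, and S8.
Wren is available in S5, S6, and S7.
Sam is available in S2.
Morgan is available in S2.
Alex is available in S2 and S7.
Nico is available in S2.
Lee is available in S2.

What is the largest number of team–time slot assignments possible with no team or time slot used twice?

4

For example, pair Casey–S4, Wren–S6, Sam–S2, Alex–S7.
The set {Sam, Morgan, Nico, Lee} has only 1 neighbour ({S2}), so by Hall's theorem at most 4 of the 7 teams can be matched.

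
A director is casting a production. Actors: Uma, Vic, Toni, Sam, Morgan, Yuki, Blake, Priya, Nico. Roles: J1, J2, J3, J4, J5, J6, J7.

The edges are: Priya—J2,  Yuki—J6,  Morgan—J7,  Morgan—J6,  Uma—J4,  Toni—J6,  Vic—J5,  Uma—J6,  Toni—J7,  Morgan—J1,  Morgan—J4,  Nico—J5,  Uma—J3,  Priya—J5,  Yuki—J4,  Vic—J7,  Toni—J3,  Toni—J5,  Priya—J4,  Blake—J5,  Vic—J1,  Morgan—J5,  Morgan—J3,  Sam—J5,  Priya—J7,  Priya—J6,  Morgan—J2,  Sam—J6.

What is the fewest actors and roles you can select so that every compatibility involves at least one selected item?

7

A maximum matching has 7 edges (e.g. Uma–J3, Vic–J1, Toni–J7, Sam–J6, Morgan–J2, Yuki–J4, Blake–J5).
By König's theorem the minimum vertex cover has the same size. One such cover is {J1, J2, J3, J4, J5, J6, J7}.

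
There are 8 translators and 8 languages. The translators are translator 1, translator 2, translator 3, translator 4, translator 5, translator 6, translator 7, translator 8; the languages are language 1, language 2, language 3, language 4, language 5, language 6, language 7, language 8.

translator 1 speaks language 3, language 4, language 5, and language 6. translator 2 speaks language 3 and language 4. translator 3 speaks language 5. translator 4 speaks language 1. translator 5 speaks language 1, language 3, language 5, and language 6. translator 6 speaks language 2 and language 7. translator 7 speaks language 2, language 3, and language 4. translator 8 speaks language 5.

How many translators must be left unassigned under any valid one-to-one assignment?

A valid assignment of size 7: translator 1-language 4, translator 2-language 3, translator 3-language 5, translator 4-language 1, translator 5-language 6, translator 6-language 7, translator 7-language 2.
The set {translator 3, translator 8} has only 1 neighbour ({language 5}), so by Hall's theorem at most 7 of the 8 translators can be matched.
That matches 7 of the 8, leaving 1 unmatched; no matching can do better.

1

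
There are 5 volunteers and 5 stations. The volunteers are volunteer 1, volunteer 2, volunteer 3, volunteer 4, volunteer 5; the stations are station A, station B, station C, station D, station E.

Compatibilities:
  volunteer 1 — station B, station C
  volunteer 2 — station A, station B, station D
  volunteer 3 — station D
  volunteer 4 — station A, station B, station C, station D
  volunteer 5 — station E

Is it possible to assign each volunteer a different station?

Yes

For example, pair volunteer 1-station C, volunteer 2-station B, volunteer 3-station D, volunteer 4-station A, volunteer 5-station E.
Every volunteer is matched, so this is a perfect matching.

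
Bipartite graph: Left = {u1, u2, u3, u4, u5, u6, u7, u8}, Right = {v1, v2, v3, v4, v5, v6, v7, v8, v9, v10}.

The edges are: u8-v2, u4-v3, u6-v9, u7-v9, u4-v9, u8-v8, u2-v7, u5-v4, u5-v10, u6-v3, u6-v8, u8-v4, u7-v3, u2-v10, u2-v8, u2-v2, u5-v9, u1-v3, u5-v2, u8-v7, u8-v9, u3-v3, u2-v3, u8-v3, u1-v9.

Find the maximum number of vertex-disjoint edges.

6

A valid assignment of size 6: u1→v9, u2→v7, u3→v3, u5→v10, u6→v8, u8→v2.
The set {u1, u3, u4, u7} has only 2 neighbours ({v3, v9}), so by Hall's theorem at most 6 of the 8 left vertices can be matched.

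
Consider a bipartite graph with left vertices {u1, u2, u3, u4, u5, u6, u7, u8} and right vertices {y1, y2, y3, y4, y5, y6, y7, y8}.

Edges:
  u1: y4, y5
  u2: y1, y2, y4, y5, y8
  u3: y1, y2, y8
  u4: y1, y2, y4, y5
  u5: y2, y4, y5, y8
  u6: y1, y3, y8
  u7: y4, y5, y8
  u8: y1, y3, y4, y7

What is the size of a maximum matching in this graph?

7

For example, pair u1→y5, u2→y4, u3→y2, u4→y1, u5→y8, u6→y3, u8→y7.
The set {u1, u2, u3, u4, u5, u7} has only 5 neighbours ({y1, y2, y4, y5, y8}), so by Hall's theorem at most 7 of the 8 left vertices can be matched.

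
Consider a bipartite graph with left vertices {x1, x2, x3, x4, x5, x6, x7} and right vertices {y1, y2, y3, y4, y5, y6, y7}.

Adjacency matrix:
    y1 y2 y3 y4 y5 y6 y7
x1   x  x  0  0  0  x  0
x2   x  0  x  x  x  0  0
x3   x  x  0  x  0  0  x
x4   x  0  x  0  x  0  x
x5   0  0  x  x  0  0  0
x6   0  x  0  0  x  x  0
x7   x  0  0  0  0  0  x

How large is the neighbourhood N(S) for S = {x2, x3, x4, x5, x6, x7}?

7

The union of neighbours of {x2, x3, x4, x5, x6, x7} is {y1, y2, y3, y4, y5, y6, y7}, which has 7 elements.
Since |N(S)| = 7 ≥ |S| = 6, Hall's condition holds for this subset.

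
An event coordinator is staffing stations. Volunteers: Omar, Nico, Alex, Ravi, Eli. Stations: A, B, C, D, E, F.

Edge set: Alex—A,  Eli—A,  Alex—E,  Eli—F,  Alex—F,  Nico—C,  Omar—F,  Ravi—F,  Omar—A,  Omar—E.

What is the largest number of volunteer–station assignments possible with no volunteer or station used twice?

4

A valid assignment of size 4: Omar-E, Nico-C, Alex-A, Ravi-F.
The set {Omar, Alex, Ravi, Eli} has only 3 neighbours ({A, E, F}), so by Hall's theorem at most 4 of the 5 volunteers can be matched.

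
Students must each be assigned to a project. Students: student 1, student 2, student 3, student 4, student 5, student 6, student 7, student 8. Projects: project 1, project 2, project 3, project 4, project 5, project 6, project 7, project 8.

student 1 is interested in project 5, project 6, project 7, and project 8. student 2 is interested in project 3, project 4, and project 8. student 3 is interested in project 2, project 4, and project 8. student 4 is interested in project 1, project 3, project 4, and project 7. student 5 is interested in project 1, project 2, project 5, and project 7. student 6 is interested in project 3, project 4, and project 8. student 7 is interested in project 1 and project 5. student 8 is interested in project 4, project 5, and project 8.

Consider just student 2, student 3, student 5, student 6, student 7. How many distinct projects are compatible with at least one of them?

7

The union of neighbours of {student 2, student 3, student 5, student 6, student 7} is {project 1, project 2, project 3, project 4, project 5, project 7, project 8}, which has 7 elements.
Since |N(S)| = 7 ≥ |S| = 5, Hall's condition holds for this subset.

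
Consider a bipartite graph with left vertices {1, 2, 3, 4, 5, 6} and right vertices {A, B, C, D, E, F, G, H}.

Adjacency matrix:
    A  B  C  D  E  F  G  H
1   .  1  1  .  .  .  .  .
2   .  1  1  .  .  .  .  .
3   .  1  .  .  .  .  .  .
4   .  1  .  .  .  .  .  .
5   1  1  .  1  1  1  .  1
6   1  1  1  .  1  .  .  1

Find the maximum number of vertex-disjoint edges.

4

One maximum matching: 1-C, 2-B, 5-E, 6-A.
The set {1, 2, 3, 4} has only 2 neighbours ({B, C}), so by Hall's theorem at most 4 of the 6 left vertices can be matched.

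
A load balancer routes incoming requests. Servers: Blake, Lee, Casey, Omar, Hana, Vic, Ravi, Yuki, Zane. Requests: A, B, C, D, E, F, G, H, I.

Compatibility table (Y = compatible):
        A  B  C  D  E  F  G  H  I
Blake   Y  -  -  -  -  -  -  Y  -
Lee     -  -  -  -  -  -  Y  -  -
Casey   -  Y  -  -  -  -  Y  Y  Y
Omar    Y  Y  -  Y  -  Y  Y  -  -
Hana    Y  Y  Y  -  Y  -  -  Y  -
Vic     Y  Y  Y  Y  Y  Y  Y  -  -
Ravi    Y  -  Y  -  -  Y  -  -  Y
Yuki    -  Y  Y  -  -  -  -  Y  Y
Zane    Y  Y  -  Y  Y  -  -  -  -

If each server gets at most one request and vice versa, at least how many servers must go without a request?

One maximum matching: Blake–H, Lee–G, Casey–I, Omar–D, Hana–A, Vic–E, Ravi–F, Yuki–C, Zane–B.
This saturates every server, so 9 is the maximum.
That matches 9 of the 9, leaving 0 unmatched; no matching can do better.

0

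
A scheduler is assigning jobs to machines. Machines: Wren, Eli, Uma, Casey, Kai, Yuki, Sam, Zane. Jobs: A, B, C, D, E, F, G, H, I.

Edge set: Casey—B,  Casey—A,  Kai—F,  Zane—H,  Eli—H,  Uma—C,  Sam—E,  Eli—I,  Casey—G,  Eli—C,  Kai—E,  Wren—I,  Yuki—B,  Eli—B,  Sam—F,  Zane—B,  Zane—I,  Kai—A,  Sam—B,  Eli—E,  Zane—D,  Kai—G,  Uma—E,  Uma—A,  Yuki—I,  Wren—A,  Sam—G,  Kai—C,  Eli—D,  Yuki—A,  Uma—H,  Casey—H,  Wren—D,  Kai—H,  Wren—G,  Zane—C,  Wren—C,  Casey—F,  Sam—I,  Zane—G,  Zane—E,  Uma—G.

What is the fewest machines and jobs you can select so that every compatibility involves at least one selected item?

The 8 edges Wren–D, Eli–H, Uma–C, Casey–A, Kai–F, Yuki–I, Sam–E, Zane–G form a matching, so any vertex cover needs at least 8 vertices (one per matched edge).
Conversely {Wren, Eli, Uma, Casey, Kai, Yuki, Sam, Zane} meets every edge and has exactly 8 vertices, so 8 is optimal.

8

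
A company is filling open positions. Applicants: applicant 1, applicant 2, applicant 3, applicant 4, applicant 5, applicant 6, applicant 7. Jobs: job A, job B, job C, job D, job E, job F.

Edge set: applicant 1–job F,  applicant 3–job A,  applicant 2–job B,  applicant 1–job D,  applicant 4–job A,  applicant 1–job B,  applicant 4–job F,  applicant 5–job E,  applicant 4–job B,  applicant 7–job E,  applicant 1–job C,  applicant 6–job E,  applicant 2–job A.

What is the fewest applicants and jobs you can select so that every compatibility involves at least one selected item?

5

{applicant 1, applicant 2, applicant 3, applicant 4, job E} is a vertex cover of size 5: every edge has an endpoint in this set.
No smaller cover exists because applicant 1–job D, applicant 2–job B, applicant 3–job A, applicant 4–job F, applicant 5–job E is a matching of size 5, and a cover must include an endpoint of each of these disjoint edges (König's theorem).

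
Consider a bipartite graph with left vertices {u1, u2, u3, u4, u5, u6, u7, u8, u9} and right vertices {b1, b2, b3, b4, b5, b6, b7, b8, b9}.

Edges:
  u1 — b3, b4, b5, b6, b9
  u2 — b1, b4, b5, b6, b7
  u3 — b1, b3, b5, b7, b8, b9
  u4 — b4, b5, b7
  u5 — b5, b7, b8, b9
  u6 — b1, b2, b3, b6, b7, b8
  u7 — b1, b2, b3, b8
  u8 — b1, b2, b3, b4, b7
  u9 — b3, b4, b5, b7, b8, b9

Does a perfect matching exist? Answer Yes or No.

A valid assignment of size 9: u1–b3, u2–b6, u3–b5, u4–b4, u5–b9, u6–b8, u7–b2, u8–b1, u9–b7.
Every left vertex is matched, so this is a perfect matching.

Yes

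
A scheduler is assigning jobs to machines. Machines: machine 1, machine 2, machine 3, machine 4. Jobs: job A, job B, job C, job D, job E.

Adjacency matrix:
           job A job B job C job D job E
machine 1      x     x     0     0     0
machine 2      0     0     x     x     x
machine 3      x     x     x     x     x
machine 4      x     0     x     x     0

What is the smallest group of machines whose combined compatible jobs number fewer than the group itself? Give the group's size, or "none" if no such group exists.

none

A matching saturating every machine exists, for instance machine 1→job B, machine 2→job E, machine 3→job D, machine 4→job A.
By Hall's marriage theorem, this means |N(S)| ≥ |S| for every subset S, so no violating subset exists.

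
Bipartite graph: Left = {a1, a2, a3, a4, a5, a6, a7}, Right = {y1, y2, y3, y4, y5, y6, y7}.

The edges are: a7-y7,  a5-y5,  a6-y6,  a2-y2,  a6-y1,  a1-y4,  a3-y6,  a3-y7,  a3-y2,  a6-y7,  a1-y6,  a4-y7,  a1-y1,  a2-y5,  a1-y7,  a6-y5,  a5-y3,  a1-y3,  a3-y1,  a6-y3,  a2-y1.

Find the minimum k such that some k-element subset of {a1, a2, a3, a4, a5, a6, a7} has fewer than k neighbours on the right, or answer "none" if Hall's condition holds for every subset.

2

Take S = {a4, a7}. Its neighbourhood is {y7}, so |N(S)| = 1 < |S| = 2.
No single vertex violates Hall's condition since each has at least one neighbour, so 2 is the minimum.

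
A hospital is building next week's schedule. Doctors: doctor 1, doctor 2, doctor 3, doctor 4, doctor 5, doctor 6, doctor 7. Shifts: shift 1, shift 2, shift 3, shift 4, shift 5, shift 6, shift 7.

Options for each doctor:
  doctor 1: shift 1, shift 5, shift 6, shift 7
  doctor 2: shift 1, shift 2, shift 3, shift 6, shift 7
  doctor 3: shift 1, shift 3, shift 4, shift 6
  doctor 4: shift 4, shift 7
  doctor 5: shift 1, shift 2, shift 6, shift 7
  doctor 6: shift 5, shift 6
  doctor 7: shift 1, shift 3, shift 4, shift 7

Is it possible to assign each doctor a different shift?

One maximum matching: doctor 1-shift 1, doctor 2-shift 7, doctor 3-shift 6, doctor 4-shift 4, doctor 5-shift 2, doctor 6-shift 5, doctor 7-shift 3.
All 7 doctors are covered.

Yes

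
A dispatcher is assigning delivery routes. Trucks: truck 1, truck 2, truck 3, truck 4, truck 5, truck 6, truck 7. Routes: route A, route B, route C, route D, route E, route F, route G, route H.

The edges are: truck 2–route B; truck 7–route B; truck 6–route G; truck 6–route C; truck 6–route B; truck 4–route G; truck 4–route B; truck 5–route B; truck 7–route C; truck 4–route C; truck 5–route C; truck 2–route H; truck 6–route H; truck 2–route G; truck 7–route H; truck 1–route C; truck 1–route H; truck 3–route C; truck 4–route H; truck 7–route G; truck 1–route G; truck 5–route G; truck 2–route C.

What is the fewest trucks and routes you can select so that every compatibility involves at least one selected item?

4

The 4 edges truck 1–route H, truck 2–route G, truck 3–route C, truck 4–route B form a matching, so any vertex cover needs at least 4 vertices (one per matched edge).
Conversely {route B, route C, route G, route H} meets every edge and has exactly 4 vertices, so 4 is optimal.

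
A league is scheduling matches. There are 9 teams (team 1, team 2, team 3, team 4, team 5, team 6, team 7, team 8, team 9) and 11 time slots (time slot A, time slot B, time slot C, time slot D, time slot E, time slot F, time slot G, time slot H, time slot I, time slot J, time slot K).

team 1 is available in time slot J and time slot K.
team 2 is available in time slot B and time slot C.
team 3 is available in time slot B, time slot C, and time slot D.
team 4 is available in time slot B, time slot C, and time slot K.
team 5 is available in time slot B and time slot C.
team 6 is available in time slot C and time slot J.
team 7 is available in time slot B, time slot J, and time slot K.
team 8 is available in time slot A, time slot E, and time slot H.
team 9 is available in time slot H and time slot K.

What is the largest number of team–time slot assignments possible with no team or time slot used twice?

7

A valid assignment of size 7: team 1-time slot J, team 2-time slot C, team 3-time slot D, team 4-time slot K, team 5-time slot B, team 8-time slot A, team 9-time slot H.
The set {team 1, team 2, team 4, team 5, team 6, team 7} has only 4 neighbours ({time slot B, time slot C, time slot J, time slot K}), so by Hall's theorem at most 7 of the 9 teams can be matched.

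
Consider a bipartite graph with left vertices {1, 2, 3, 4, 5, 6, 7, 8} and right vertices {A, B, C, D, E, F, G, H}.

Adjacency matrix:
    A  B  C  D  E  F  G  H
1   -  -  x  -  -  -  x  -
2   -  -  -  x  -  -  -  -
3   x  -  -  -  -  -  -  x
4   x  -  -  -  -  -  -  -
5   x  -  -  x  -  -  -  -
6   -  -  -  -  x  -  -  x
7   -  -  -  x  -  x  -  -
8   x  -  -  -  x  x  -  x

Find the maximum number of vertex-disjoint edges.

A valid assignment of size 6: 1–C, 2–D, 3–H, 4–A, 6–E, 7–F.
The set {2, 3, 4, 5, 6, 7, 8} has only 5 neighbours ({A, D, E, F, H}), so by Hall's theorem at most 6 of the 8 left vertices can be matched.

6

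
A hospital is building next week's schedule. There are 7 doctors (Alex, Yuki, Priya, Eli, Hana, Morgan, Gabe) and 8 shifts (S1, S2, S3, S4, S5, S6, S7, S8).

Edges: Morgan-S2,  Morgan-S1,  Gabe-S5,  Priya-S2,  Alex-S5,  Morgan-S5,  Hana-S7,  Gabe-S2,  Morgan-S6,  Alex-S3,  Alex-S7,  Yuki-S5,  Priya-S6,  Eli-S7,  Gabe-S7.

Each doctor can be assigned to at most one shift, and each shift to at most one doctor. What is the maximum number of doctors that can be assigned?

One maximum matching: Alex-S3, Yuki-S5, Priya-S6, Eli-S7, Morgan-S1, Gabe-S2.
The set {Eli, Hana} has only 1 neighbour ({S7}), so by Hall's theorem at most 6 of the 7 doctors can be matched.

6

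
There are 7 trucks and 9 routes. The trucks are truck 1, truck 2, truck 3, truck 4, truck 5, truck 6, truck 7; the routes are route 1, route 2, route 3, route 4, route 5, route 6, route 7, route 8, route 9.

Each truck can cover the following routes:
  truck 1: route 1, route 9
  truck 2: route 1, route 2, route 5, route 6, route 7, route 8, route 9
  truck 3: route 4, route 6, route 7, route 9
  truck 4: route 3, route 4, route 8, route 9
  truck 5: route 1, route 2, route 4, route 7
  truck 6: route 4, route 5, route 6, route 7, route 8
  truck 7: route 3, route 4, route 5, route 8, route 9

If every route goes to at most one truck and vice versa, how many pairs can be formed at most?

7

A valid assignment of size 7: truck 1→route 1, truck 2→route 2, truck 3→route 6, truck 4→route 9, truck 5→route 7, truck 6→route 8, truck 7→route 4.
All 7 trucks are matched, so no larger matching exists.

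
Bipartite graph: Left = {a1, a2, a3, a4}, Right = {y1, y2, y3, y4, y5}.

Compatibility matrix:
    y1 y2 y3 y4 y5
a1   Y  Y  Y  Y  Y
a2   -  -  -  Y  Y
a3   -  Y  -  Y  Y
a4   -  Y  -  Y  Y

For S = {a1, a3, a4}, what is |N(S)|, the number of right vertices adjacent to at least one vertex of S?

The union of neighbours of {a1, a3, a4} is {y1, y2, y3, y4, y5}, which has 5 elements.
Since |N(S)| = 5 ≥ |S| = 3, Hall's condition holds for this subset.

5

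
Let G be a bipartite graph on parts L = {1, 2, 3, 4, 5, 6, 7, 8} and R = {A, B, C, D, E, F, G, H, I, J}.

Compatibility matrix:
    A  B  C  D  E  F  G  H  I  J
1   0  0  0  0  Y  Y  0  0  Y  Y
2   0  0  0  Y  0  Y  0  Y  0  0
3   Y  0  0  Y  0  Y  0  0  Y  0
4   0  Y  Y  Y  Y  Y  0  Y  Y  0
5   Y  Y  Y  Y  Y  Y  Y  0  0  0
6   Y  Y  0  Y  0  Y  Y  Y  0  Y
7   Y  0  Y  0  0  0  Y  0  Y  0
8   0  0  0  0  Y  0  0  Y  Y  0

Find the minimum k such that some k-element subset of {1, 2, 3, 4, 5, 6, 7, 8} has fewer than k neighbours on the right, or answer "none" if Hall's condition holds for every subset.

none

A matching saturating every left vertex exists, for instance 1→J, 2→D, 3→F, 4→H, 5→A, 6→G, 7→I, 8→E.
By Hall's marriage theorem, this means |N(S)| ≥ |S| for every subset S, so no violating subset exists.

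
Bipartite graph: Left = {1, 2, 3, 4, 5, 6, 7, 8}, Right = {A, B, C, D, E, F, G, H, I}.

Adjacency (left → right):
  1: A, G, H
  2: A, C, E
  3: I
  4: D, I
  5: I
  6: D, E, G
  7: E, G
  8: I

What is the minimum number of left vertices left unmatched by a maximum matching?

One maximum matching: 1→H, 2→C, 3→I, 4→D, 6→G, 7→E.
The set {3, 5, 8} has only 1 neighbour ({I}), so by Hall's theorem at most 6 of the 8 left vertices can be matched.
That matches 6 of the 8, leaving 2 unmatched; no matching can do better.

2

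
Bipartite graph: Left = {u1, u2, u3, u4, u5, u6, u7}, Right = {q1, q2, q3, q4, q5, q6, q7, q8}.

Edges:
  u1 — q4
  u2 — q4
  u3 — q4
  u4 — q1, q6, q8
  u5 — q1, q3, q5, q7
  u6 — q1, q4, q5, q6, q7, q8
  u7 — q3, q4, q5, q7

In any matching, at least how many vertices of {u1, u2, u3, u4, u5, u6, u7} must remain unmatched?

One maximum matching: u1–q4, u4–q8, u5–q5, u6–q6, u7–q7.
The set {u1, u2, u3} has only 1 neighbour ({q4}), so by Hall's theorem at most 5 of the 7 left vertices can be matched.
That matches 5 of the 7, leaving 2 unmatched; no matching can do better.

2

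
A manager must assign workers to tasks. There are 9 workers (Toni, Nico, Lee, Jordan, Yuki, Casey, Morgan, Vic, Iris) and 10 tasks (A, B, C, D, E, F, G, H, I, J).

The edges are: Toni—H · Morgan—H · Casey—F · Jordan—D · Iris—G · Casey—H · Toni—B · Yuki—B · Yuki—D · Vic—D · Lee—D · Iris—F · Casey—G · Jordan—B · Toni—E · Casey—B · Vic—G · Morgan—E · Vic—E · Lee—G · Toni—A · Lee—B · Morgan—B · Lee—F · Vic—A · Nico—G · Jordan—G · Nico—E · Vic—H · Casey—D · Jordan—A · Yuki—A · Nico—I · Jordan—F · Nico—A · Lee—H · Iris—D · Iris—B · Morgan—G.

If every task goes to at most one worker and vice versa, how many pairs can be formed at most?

A valid assignment of size 8: Toni–A, Nico–I, Lee–B, Jordan–F, Yuki–D, Casey–H, Morgan–E, Vic–G.
The set {Toni, Lee, Jordan, Yuki, Casey, Morgan, Vic, Iris} has only 7 neighbours ({A, B, D, E, F, G, H}), so by Hall's theorem at most 8 of the 9 workers can be matched.

8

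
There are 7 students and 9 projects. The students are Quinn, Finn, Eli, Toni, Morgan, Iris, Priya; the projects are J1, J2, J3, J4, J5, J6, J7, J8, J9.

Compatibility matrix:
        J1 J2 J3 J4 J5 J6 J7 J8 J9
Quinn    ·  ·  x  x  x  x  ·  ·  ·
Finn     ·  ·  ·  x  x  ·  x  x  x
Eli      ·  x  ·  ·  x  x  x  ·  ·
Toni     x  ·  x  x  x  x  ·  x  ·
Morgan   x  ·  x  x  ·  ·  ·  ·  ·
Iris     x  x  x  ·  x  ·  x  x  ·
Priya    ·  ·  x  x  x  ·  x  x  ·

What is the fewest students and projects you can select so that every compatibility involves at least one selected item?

7

The 7 edges Quinn–J3, Finn–J9, Eli–J6, Toni–J8, Morgan–J1, Iris–J2, Priya–J7 form a matching, so any vertex cover needs at least 7 vertices (one per matched edge).
Conversely {Quinn, Finn, Eli, Toni, Morgan, Iris, Priya} meets every edge and has exactly 7 vertices, so 7 is optimal.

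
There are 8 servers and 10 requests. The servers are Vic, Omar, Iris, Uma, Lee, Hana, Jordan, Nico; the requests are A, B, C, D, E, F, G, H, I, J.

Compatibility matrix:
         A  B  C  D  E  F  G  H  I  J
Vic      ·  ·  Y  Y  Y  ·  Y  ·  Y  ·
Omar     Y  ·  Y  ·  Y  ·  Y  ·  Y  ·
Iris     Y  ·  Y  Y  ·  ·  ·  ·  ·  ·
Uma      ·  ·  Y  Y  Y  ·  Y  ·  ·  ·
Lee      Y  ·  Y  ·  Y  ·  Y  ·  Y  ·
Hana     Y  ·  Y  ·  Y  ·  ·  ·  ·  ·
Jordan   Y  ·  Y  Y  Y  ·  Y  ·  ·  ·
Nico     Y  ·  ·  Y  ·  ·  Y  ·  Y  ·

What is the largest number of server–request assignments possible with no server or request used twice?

6

For example, pair Vic→G, Omar→I, Iris→D, Uma→C, Lee→A, Hana→E.
The set {Vic, Omar, Iris, Uma, Lee, Hana, Jordan, Nico} has only 6 neighbours ({A, C, D, E, G, I}), so by Hall's theorem at most 6 of the 8 servers can be matched.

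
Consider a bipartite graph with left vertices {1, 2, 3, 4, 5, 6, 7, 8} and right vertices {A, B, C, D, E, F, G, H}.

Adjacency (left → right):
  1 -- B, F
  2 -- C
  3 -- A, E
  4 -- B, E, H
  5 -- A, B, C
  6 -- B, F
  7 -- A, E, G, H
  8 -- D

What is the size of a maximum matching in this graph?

For example, pair 1–F, 2–C, 3–E, 4–H, 5–A, 6–B, 7–G, 8–D.
This saturates every left vertex, so 8 is the maximum.

8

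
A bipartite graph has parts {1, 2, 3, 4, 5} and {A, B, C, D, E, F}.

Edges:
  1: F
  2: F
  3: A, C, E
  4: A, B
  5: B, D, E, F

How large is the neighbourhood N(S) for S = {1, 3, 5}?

6

The union of neighbours of {1, 3, 5} is {A, B, C, D, E, F}, which has 6 elements.
Since |N(S)| = 6 ≥ |S| = 3, Hall's condition holds for this subset.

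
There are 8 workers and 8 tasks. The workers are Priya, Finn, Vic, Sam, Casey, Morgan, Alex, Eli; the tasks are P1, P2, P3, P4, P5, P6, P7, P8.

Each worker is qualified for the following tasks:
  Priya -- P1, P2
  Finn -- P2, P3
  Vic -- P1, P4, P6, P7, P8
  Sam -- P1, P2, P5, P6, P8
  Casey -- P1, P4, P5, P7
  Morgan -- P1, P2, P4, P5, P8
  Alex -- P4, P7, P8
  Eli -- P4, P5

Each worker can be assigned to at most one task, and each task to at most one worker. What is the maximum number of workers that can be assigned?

For example, pair Priya-P2, Finn-P3, Vic-P7, Sam-P6, Casey-P1, Morgan-P8, Alex-P4, Eli-P5.
All 8 workers are matched, so no larger matching exists.

8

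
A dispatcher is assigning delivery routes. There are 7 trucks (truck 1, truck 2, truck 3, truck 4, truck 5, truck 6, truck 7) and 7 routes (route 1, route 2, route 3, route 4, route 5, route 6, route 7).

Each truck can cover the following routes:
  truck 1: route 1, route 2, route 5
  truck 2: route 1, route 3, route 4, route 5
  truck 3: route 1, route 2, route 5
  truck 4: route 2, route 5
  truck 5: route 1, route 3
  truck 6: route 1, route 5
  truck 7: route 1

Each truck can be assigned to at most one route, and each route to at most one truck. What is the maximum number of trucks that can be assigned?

5

For example, pair truck 1–route 5, truck 2–route 4, truck 3–route 1, truck 4–route 2, truck 5–route 3.
The set {truck 1, truck 3, truck 4, truck 6, truck 7} has only 3 neighbours ({route 1, route 2, route 5}), so by Hall's theorem at most 5 of the 7 trucks can be matched.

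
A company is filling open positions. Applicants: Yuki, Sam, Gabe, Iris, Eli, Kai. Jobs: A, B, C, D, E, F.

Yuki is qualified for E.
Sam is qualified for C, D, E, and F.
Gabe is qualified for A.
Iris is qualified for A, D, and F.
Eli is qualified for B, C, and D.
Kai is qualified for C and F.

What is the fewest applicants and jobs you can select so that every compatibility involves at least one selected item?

{Yuki, Sam, Gabe, Iris, Eli, Kai} is a vertex cover of size 6: every edge has an endpoint in this set.
No smaller cover exists because Yuki–E, Sam–C, Gabe–A, Iris–D, Eli–B, Kai–F is a matching of size 6, and a cover must include an endpoint of each of these disjoint edges (König's theorem).

6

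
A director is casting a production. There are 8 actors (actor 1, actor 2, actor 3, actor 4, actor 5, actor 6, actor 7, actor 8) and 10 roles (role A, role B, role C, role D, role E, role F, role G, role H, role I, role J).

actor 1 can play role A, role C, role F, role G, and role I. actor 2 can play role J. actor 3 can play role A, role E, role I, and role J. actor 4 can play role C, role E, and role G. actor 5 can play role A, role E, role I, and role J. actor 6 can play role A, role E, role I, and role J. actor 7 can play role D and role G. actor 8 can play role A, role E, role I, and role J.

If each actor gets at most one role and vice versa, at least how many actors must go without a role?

1

One maximum matching: actor 1–role F, actor 2–role J, actor 3–role A, actor 4–role C, actor 5–role E, actor 6–role I, actor 7–role G.
The set {actor 2, actor 3, actor 5, actor 6, actor 8} has only 4 neighbours ({role A, role E, role I, role J}), so by Hall's theorem at most 7 of the 8 actors can be matched.
That matches 7 of the 8, leaving 1 unmatched; no matching can do better.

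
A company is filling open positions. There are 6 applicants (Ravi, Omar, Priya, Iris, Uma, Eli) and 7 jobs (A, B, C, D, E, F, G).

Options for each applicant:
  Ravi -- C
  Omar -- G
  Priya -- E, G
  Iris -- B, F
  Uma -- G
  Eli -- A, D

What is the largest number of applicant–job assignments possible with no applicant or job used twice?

For example, pair Ravi–C, Omar–G, Priya–E, Iris–B, Eli–D.
The set {Omar, Uma} has only 1 neighbour ({G}), so by Hall's theorem at most 5 of the 6 applicants can be matched.

5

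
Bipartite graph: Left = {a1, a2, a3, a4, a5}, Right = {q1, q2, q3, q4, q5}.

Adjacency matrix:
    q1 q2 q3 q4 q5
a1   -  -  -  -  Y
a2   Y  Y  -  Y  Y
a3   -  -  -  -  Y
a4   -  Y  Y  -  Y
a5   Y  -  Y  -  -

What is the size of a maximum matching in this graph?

A valid assignment of size 4: a1-q5, a2-q4, a4-q2, a5-q3.
The set {a1, a3} has only 1 neighbour ({q5}), so by Hall's theorem at most 4 of the 5 left vertices can be matched.

4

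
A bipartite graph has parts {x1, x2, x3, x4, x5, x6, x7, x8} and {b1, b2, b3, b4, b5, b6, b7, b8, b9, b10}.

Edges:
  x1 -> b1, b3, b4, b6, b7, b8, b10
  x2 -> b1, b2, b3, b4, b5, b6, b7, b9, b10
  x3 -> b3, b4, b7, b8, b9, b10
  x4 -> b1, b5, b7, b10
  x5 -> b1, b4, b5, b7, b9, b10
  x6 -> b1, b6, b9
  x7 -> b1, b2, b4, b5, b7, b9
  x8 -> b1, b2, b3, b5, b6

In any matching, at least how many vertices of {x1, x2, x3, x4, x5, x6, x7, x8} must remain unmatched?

0

For example, pair x1→b8, x2→b6, x3→b4, x4→b10, x5→b7, x6→b9, x7→b5, x8→b1.
All 8 left vertices are matched, so no larger matching exists.
That matches 8 of the 8, leaving 0 unmatched; no matching can do better.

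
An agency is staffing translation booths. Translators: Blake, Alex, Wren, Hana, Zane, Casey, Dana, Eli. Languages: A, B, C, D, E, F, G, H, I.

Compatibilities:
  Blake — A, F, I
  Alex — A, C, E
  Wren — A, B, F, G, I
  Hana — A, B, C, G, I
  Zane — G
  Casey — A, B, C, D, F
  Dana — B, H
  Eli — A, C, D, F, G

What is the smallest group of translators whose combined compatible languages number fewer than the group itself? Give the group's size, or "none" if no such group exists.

none

A matching saturating every translator exists, for instance Blake→I, Alex→E, Wren→F, Hana→B, Zane→G, Casey→D, Dana→H, Eli→A.
By Hall's marriage theorem, this means |N(S)| ≥ |S| for every subset S, so no violating subset exists.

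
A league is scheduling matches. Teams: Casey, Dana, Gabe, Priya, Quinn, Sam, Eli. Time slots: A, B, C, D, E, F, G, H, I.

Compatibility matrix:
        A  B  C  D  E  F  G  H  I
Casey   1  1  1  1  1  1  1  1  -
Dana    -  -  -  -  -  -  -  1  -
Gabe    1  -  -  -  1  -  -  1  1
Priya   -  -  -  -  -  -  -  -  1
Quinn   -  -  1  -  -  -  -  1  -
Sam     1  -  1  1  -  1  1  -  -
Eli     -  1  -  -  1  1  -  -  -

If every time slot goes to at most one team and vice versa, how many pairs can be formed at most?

One maximum matching: Casey–A, Dana–H, Gabe–E, Priya–I, Quinn–C, Sam–G, Eli–B.
This saturates every team, so 7 is the maximum.

7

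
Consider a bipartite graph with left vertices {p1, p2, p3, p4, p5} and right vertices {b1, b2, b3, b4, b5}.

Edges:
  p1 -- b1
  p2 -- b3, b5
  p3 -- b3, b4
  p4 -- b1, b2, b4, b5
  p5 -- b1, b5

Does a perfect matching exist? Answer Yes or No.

For example, pair p1-b1, p2-b3, p3-b4, p4-b2, p5-b5.
All 5 left vertices are covered.

Yes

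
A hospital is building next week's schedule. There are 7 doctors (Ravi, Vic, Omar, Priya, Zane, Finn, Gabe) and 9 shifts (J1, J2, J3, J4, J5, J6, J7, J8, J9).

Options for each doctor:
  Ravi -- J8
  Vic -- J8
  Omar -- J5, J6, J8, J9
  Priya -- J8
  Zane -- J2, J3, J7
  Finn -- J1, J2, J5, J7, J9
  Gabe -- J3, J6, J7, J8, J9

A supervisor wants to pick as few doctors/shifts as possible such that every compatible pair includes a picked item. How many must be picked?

5

The 5 edges Ravi–J8, Omar–J9, Zane–J3, Finn–J2, Gabe–J6 form a matching, so any vertex cover needs at least 5 vertices (one per matched edge).
Conversely {Omar, Zane, Finn, Gabe, J8} meets every edge and has exactly 5 vertices, so 5 is optimal.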